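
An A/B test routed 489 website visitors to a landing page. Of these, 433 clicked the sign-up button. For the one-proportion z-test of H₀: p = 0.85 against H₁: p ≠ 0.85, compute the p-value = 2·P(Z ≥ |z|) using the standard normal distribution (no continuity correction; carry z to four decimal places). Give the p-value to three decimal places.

p-value = 0.028

With x = 433 successes in n = 489, p̂ = 0.88548.
Null standard error: √(0.85·0.15/489) = √0.000260736 = 0.016147.
z = (p̂ − p₀)/SE = (433/489 − 0.85)/0.016147 ≈ 2.1973.
From the standard normal, 2·P(Z ≥ |z|) = 0.028.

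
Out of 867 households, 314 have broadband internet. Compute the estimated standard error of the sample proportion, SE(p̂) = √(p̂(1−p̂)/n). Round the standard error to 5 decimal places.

SE = 0.01632

Sample proportion p̂ = 314/867 = 0.36217.
p̂(1−p̂) = 0.36217·0.63783 = 0.231003.
SE = √(0.231003/867) = 0.01632.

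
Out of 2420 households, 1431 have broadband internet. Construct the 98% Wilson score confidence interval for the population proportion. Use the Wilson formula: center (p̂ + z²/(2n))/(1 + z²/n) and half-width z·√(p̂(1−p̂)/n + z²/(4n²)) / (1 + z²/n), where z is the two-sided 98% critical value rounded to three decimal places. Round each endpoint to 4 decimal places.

(0.5679, 0.6143)

p̂ = 1431/2420 = 0.59132; z = 2.326, so z² = 5.410276.
1 + z²/n = 1.002236.
Center = (0.59132 + 0.001118)/1.002236 = 0.59112.
Radicand: p̂(1−p̂)/n + z²/(4n²) = 0.000099860 + 0.000000231 = 0.000100091.
Half-width = z·√(radicand)/denom = 2.326·0.010005/1.002236 = 0.02322.
So the interval runs from 0.5679 to 0.6143.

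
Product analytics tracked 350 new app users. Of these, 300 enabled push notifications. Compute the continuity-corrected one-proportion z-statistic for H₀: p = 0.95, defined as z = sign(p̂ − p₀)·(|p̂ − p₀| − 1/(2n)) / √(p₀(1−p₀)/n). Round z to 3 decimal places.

p̂ = 300/350 = 0.85714. p̂ − p₀ = -0.092857.
1/(2n) = 0.001429.
Corrected numerator: |-0.092857| − 0.001429 = 0.091428.
SE₀ = √(0.95·0.05/350) = 0.011650.
z = −0.091428/0.011650 = -7.848.

z = -7.848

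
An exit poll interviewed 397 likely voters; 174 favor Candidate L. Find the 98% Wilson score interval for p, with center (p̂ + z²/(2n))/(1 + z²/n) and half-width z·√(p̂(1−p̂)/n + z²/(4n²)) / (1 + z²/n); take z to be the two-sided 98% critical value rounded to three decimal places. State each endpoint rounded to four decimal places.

Here p̂ = 174/397 = 0.43829 and z = 2.326 (z² = 5.410276).
1 + z²/n = 1.013628.
Center = (0.43829 + 0.006814)/1.013628 = 0.43912.
Radicand: p̂(1−p̂)/n + z²/(4n²) = 0.000620130 + 0.000008582 = 0.000628712.
Half-width = z·√(radicand)/denom = 2.326·0.025074/1.013628 = 0.05754.
Interval: 0.43912 ± 0.05754 → (0.3816, 0.4967).

(0.3816, 0.4967)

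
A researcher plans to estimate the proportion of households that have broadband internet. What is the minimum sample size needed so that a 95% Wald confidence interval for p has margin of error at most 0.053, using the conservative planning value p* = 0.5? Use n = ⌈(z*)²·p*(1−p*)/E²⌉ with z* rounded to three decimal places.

For 95% confidence, z* = 1.960.
p*(1−p*) = 0.50·0.50 = 0.2500.
(z*)²·p*(1−p*)/E² = 3.841600·0.2500/0.002809 = 341.901.
Rounding up, n = 342.

n = 342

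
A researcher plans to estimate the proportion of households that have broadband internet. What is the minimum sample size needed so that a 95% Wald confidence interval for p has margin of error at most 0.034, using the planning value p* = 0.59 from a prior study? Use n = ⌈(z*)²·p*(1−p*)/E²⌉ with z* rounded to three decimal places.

n = 804

For 95% confidence, z* = 1.960.
p*(1−p*) = 0.59·0.41 = 0.2419.
(z*)²·p*(1−p*)/E² = 3.841600·0.2419/0.001156 = 803.878.
⌈803.878⌉ = 804.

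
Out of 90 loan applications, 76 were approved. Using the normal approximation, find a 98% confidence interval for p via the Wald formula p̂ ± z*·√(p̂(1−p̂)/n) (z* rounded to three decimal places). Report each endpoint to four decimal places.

The sample proportion is 76/90 = 0.84444.
SE = √(p̂(1−p̂)/n) = √(0.131358/90) = 0.038204.
The 98% critical value is z* = 2.326.
Margin of error: 2.326 × 0.038204 = 0.08886.
CI: 0.84444 ± 0.08886 = (0.7556, 0.9333).

(0.7556, 0.9333)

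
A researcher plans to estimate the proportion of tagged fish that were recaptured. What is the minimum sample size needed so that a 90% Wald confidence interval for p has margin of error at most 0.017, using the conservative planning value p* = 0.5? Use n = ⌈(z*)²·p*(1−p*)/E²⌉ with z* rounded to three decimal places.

The 90% critical value is z* = 1.645.
p*(1−p*) = 0.50·0.50 = 0.2500.
(z*)²·p*(1−p*)/E² = 2.706025·0.2500/0.000289 = 2340.852.
Rounding up, n = 2341.

n = 2341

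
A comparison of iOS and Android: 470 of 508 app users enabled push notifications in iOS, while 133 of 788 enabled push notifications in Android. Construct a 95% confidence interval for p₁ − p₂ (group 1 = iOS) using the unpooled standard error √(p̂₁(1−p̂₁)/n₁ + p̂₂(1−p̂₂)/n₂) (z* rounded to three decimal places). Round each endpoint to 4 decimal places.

p̂₁ = 0.92520, p̂₂ = 0.16878, so the observed difference is 0.75642.
SE = √(0.000136236 + 0.000178039) = √0.000314275 = 0.017728.
The 95% critical value is z* = 1.960. Margin of error = 0.03475.
Interval: 0.75642 ± 0.03475 → (0.7217, 0.7912).

(0.7217, 0.7912)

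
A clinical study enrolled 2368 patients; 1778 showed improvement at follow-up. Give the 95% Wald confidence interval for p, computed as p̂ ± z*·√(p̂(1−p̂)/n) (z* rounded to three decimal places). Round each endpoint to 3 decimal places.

p̂ = 1778/2368 = 0.75084.
SE(p̂) = √(0.75084·0.24916/2368) = 0.008888.
z* = 1.960 at the 95% level.
Margin of error: 1.960 × 0.008888 = 0.01742.
CI: 0.75084 ± 0.01742 = (0.733, 0.768).

(0.733, 0.768)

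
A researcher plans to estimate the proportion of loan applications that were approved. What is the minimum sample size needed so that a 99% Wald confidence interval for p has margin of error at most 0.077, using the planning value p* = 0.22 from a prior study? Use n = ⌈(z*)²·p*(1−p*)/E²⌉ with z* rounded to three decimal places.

For 99% confidence, z* = 2.576.
p*(1−p*) = 0.22·0.78 = 0.1716.
Required n before rounding: 6.635776 × 0.1716 / 0.077² = 192.056.
Rounding up, n = 193.

n = 193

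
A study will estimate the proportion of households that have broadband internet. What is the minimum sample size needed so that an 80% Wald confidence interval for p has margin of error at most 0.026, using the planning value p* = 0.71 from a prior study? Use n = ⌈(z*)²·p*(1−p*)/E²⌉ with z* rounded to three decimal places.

n = 501

For 80% confidence, z* = 1.282.
p*(1−p*) = 0.71·0.29 = 0.2059.
Required n before rounding: 1.643524 × 0.2059 / 0.026² = 500.594.
⌈500.594⌉ = 501.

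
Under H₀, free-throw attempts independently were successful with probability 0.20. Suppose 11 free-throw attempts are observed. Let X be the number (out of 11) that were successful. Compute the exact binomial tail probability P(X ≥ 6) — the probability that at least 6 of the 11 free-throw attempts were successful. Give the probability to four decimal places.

X ~ Binomial(n=11, p=0.20).
P(X ≥ 6) = Σ_{j=6}^{11} C(11,j)·0.20^j·0.80^{11−j}.
= 0.009689 + 0.001730 + 0.000216 + 0.000018 + 0.000001 + 0.000000 = 0.0117.

P = 0.0117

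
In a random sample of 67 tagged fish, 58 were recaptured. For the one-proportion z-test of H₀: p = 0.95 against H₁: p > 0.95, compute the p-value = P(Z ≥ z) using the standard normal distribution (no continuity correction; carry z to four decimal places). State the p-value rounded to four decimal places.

p-value = 0.9992

With x = 58 successes in n = 67, p̂ = 0.86567.
Under H₀, SE = √(p₀(1−p₀)/n) = √(0.95·0.05/67) = √0.000708955 = 0.026626.
z = (p̂ − p₀)/SE = (58/67 − 0.95)/0.026626 ≈ -3.1671.
From the standard normal, P(Z ≥ z) = 0.9992.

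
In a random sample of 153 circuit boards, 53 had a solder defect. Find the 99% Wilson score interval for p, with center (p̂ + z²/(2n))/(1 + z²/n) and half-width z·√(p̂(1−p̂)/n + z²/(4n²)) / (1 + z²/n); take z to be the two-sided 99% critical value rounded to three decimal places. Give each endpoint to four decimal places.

p̂ = 53/153 = 0.34641; z = 2.576, so z² = 6.635776.
Denominator 1 + z²/n = 1 + 6.635776/153 = 1.043371.
Adjusted center: (0.34641 + z²/(2n))/1.043371 = 0.35279.
Radicand: p̂(1−p̂)/n + z²/(4n²) = 0.001479795 + 0.000070868 = 0.001550663.
Half-width = z·√(radicand)/denom = 2.576·0.039378/1.043371 = 0.09722.
Interval: 0.35279 ± 0.09722 → (0.2556, 0.4500).

(0.2556, 0.4500)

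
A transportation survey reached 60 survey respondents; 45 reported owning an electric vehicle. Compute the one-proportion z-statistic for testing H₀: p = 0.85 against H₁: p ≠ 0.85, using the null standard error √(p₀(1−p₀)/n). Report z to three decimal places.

z = -2.169

The sample proportion is 45/60 = 0.75000.
Null standard error: √(0.85·0.15/60) = √0.002125000 = 0.046098.
Test statistic: z = -0.10000/0.046098 = -2.169.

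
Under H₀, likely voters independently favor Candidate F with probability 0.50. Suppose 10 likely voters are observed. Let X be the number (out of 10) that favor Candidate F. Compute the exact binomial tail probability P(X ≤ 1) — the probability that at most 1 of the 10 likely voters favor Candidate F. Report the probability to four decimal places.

X is binomial with n = 10 and p = 0.50.
P(X ≤ 1) = C(10,0)·0.50^0·0.50^10 + C(10,1)·0.50^1·0.50^9.
= 0.000977 + 0.009766 = 0.0107.

P = 0.0107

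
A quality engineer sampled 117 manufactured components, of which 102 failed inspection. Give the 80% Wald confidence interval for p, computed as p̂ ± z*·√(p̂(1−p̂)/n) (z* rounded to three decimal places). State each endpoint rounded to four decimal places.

(0.8322, 0.9114)

With x = 102 successes in n = 117, p̂ = 0.87179.
Standard error of p̂: √(0.111769/117) = √0.000955287 = 0.030908.
z* = 1.282 at the 80% level.
Margin of error: 1.282 × 0.030908 = 0.03962.
So the interval runs from 0.8322 to 0.9114.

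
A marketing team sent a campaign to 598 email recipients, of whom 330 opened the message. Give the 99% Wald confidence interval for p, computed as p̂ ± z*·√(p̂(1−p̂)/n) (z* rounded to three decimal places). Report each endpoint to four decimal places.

(0.4995, 0.6042)

p̂ = 330/598 = 0.55184.
SE = √(p̂(1−p̂)/n) = √(0.247313/598) = 0.020336.
For 99% confidence, z* = 2.576.
Margin of error: 2.576 × 0.020336 = 0.05239.
CI: 0.55184 ± 0.05239 = (0.4995, 0.6042).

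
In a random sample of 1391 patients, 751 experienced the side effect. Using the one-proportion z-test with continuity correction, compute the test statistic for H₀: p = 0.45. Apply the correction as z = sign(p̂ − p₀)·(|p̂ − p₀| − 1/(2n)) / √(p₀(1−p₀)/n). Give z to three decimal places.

Sample proportion p̂ = 751/1391 = 0.53990. p̂ − p₀ = 0.089899.
Continuity correction 1/(2n) = 1/2782 = 0.000359.
Corrected numerator: |0.089899| − 0.000359 = 0.089540.
SE₀ = √(0.45·0.55/1391) = 0.013339.
z = (+)0.089540/0.013339 = 6.713.

z = 6.713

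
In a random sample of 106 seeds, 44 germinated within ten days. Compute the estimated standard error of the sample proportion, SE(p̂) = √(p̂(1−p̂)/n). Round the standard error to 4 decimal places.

SE = 0.0479

Sample proportion p̂ = 44/106 = 0.41509.
p̂(1−p̂) = 0.41509·0.58491 = 0.242790.
Dividing by n and taking the root: √0.002290472 = 0.0479.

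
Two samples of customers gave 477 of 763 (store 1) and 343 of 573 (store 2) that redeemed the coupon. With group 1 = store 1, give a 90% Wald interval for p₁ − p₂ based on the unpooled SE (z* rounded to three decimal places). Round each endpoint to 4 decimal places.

(-0.0178, 0.0709)

p̂₁ = 0.62516, p̂₂ = 0.59860, so the observed difference is 0.02656.
SE = √(0.000307122 + 0.000419332) = √0.000726454 = 0.026953.
The 90% critical value is z* = 1.645. Margin of error = 0.04434.
CI: 0.02656 ± 0.04434 = (-0.0178, 0.0709).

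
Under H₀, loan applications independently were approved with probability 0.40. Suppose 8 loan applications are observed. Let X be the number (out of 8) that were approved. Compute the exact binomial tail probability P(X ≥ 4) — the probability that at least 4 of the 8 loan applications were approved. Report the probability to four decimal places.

P = 0.4059

X is binomial with n = 8 and p = 0.40.
P(X ≥ 4) = Σ_{j=4}^{8} C(8,j)·0.40^j·0.60^{8−j}.
= 0.232243 + 0.123863 + 0.041288 + 0.007864 + 0.000655 = 0.4059.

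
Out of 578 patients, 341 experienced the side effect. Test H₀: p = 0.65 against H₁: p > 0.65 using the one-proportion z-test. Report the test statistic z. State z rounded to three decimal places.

The sample proportion is 341/578 = 0.58997.
SE₀ = √(0.65·0.35/578) = 0.019839.
Test statistic: z = -0.06003/0.019839 = -3.026.

z = -3.026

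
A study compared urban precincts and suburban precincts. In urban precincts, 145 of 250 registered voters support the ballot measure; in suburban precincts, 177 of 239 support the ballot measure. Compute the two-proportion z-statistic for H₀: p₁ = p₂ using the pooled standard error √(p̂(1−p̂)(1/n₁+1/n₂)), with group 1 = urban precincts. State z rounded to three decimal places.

Sample proportions: p̂₁ = 145/250 = 0.58000 and p̂₂ = 177/239 = 0.74059.
Pooling: p̂ = 322/489 = 0.65849.
Pooled SE = √[0.2248820·0.00818410] ≈ 0.042901.
z = -0.16059/0.042901 = -3.743.

z = -3.743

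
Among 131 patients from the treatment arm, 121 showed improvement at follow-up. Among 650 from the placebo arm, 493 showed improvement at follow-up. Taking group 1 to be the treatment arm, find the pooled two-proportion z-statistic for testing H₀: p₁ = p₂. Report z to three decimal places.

z = 4.207

Sample proportions: p̂₁ = 121/131 = 0.92366 and p̂₂ = 493/650 = 0.75846.
Pooled p̂ = (121+493)/(131+650) = 614/781 = 0.78617.
SE = √[p̂(1−p̂)(1/n₁+1/n₂)] = √[0.78617·0.21383·(1/131+1/650)] ≈ 0.039267.
z = 0.16520/0.039267 = 4.207.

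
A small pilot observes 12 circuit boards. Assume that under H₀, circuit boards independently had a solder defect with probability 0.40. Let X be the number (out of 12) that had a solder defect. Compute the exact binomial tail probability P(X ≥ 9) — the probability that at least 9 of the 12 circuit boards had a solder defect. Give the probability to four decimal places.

X is binomial with n = 12 and p = 0.40.
P(X ≥ 9) = C(12,9)·0.40^9·0.60^3 + C(12,10)·0.40^10·0.60^2 + C(12,11)·0.40^11·0.60^1 + C(12,12)·0.40^12·0.60^0.
= 0.012457 + 0.002491 + 0.000302 + 0.000017 = 0.0153.

P = 0.0153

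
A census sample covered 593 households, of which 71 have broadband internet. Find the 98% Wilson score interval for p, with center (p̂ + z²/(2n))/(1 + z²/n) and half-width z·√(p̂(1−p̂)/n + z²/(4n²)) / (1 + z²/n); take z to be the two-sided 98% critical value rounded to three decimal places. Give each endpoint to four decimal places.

(0.0921, 0.1542)

p̂ = 71/593 = 0.11973; z = 2.326, so z² = 5.410276.
1 + z²/n = 1.009124.
Adjusted center: (0.11973 + z²/(2n))/1.009124 = 0.12317.
Radicand: p̂(1−p̂)/n + z²/(4n²) = 0.000177732 + 0.000003846 = 0.000181578.
Half-width = z·√(radicand)/denom = 2.326·0.013475/1.009124 = 0.03106.
Interval: 0.12317 ± 0.03106 → (0.0921, 0.1542).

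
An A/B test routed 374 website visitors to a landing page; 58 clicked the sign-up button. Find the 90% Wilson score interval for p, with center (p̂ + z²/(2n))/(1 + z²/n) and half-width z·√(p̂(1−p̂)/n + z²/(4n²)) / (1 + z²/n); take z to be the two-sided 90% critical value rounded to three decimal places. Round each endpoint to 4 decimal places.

(0.1268, 0.1883)

Here p̂ = 58/374 = 0.15508 and z = 1.645 (z² = 2.706025).
Denominator 1 + z²/n = 1 + 2.706025/374 = 1.007235.
Adjusted center: (0.15508 + z²/(2n))/1.007235 = 0.15756.
Radicand: p̂(1−p̂)/n + z²/(4n²) = 0.000350349 + 0.000004836 = 0.000355185.
Half-width = 1.645·√0.000355185/1.007235 = 0.03078.
Interval: 0.15756 ± 0.03078 → (0.1268, 0.1883).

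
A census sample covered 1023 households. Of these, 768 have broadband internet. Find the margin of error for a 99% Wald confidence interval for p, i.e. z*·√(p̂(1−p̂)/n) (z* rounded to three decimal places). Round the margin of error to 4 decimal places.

The sample proportion is 768/1023 = 0.75073.
SE = √(p̂(1−p̂)/n) = √(0.187133/1023) = 0.013525.
The 99% critical value is z* = 2.576.
Margin of error = z*·SE = 2.576 × 0.013525 = 0.0348.

ME = 0.0348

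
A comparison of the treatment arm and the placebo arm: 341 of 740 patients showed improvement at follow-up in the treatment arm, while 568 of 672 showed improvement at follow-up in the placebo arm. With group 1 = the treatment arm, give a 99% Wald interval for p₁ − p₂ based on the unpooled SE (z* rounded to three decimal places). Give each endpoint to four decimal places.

(-0.4438, -0.3251)

p̂₁ = 341/740 = 0.46081, p̂₂ = 568/672 = 0.84524; p̂₁ − p̂₂ = -0.38443.
Unpooled SE = √(p̂₁(1−p̂₁)/n₁ + p̂₂(1−p̂₂)/n₂) = √(0.000335762 + 0.000194659) = 0.023031.
z* = 2.576 at the 99% level. Margin = 2.576·0.023031 = 0.05933.
CI: -0.38443 ± 0.05933 = (-0.4438, -0.3251).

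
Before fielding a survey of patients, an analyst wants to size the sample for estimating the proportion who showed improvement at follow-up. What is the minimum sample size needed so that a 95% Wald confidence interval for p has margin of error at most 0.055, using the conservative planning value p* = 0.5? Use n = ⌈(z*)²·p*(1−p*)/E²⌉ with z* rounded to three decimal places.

n = 318

z* = 1.960 at the 95% level.
p*(1−p*) = 0.50·0.50 = 0.2500.
Required n before rounding: 3.841600 × 0.2500 / 0.055² = 317.488.
⌈317.488⌉ = 318.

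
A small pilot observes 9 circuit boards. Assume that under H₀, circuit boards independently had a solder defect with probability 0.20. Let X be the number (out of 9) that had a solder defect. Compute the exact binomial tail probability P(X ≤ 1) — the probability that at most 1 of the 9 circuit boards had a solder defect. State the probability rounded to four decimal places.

P = 0.4362

X is binomial with n = 9 and p = 0.20.
P(X ≤ 1) = C(9,0)·0.20^0·0.80^9 + C(9,1)·0.20^1·0.80^8.
= 0.134218 + 0.301990 = 0.4362.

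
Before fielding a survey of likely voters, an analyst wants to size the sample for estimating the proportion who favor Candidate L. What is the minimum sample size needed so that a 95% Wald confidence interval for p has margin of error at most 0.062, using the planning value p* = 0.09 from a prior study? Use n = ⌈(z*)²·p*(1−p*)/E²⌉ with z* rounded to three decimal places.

For 95% confidence, z* = 1.960.
p*(1−p*) = 0.09·0.91 = 0.0819.
(z*)²·p*(1−p*)/E² = 3.841600·0.0819/0.003844 = 81.849.
Rounding up, n = 82.

n = 82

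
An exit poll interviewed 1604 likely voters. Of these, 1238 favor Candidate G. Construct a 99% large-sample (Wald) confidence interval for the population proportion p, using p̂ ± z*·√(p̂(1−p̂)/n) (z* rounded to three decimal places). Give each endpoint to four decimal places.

(0.7448, 0.7988)

With x = 1238 successes in n = 1604, p̂ = 0.77182.
SE(p̂) = √(0.77182·0.22818/1604) = 0.010478.
z* = 2.576 at the 99% level.
Margin of error: 2.576 × 0.010478 = 0.02699.
Interval: 0.77182 ± 0.02699 → (0.7448, 0.7988).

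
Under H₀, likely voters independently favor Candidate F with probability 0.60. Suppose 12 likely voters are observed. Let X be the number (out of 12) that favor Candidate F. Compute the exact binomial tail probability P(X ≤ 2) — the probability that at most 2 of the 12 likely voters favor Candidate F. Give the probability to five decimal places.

X is binomial with n = 12 and p = 0.60.
P(X ≤ 2) = C(12,0)·0.60^0·0.40^12 + C(12,1)·0.60^1·0.40^11 + C(12,2)·0.60^2·0.40^10.
= 0.000017 + 0.000302 + 0.002491 = 0.00281.

P = 0.00281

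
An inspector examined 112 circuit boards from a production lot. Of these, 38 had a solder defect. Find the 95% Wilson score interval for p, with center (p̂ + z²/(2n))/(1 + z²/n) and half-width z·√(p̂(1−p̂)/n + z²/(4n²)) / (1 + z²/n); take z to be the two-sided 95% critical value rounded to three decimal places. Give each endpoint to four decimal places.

(0.2582, 0.4310)

Here p̂ = 38/112 = 0.33929 and z = 1.960 (z² = 3.841600).
Denominator 1 + z²/n = 1 + 3.841600/112 = 1.034300.
Center = (0.33929 + 0.017150)/1.034300 = 0.34462.
Radicand: p̂(1−p̂)/n + z²/(4n²) = 0.002001526 + 0.000076562 = 0.002078088.
Half-width = 1.960·√0.002078088/1.034300 = 0.08639.
Interval: 0.34462 ± 0.08639 → (0.2582, 0.4310).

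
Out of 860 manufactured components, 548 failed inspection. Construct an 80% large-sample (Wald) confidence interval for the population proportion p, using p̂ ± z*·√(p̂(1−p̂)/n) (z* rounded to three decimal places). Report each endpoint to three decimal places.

(0.616, 0.658)

With x = 548 successes in n = 860, p̂ = 0.63721.
SE(p̂) = √(0.63721·0.36279/860) = 0.016395.
z* = 1.282 at the 80% level.
Margin of error: 1.282 × 0.016395 = 0.02102.
CI: 0.63721 ± 0.02102 = (0.616, 0.658).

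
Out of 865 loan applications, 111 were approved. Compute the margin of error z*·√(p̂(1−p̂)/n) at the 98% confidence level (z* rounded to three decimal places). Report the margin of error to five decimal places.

Sample proportion p̂ = 111/865 = 0.12832.
SE(p̂) = √(0.12832·0.87168/865) = 0.011372.
z* = 2.326 at the 98% level.
So ME = 0.02645.

ME = 0.02645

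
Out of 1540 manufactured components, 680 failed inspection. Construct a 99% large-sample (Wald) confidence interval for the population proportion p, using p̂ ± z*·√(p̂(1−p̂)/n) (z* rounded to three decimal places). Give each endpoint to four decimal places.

(0.4090, 0.4742)

Sample proportion p̂ = 680/1540 = 0.44156.
SE = √(p̂(1−p̂)/n) = √(0.246585/1540) = 0.012654.
z* = 2.576 at the 99% level.
Margin = 2.576·0.012654 = 0.03260.
CI: 0.44156 ± 0.03260 = (0.4090, 0.4742).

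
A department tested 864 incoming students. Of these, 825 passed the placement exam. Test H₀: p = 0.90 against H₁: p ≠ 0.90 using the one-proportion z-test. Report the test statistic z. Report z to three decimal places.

z = 5.375

p̂ = 825/864 = 0.95486.
Null standard error: √(0.90·0.10/864) = √0.000104167 = 0.010206.
Test statistic: z = 0.05486/0.010206 = 5.375.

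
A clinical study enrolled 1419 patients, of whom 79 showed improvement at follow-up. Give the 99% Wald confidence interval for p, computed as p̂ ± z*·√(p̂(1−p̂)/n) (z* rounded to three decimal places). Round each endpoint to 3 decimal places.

(0.040, 0.071)

Sample proportion p̂ = 79/1419 = 0.05567.
Standard error of p̂: √(0.052574/1419) = √0.000037050 = 0.006087.
z* = 2.576 at the 99% level.
Margin of error: 2.576 × 0.006087 = 0.01568.
Interval: 0.05567 ± 0.01568 → (0.040, 0.071).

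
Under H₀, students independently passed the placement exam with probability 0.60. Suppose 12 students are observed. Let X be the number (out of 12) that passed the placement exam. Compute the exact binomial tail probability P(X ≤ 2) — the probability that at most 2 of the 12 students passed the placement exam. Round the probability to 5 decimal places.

X is binomial with n = 12 and p = 0.60.
P(X ≤ 2) = C(12,0)·0.60^0·0.40^12 + C(12,1)·0.60^1·0.40^11 + C(12,2)·0.60^2·0.40^10.
= 0.000017 + 0.000302 + 0.002491 = 0.00281.

P = 0.00281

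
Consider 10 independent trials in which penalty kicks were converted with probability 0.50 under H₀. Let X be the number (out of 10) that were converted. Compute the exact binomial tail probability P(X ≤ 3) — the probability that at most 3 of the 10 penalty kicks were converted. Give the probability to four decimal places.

P = 0.1719

X is binomial with n = 10 and p = 0.50.
P(X ≤ 3) = C(10,0)·0.50^0·0.50^10 + C(10,1)·0.50^1·0.50^9 + C(10,2)·0.50^2·0.50^8 + C(10,3)·0.50^3·0.50^7.
= 0.000977 + 0.009766 + 0.043945 + 0.117188 = 0.1719.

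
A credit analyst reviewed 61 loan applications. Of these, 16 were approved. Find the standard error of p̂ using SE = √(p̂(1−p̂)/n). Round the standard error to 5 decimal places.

SE = 0.05632

The sample proportion is 16/61 = 0.26230.
p̂(1−p̂) = 0.193499.
Dividing by n and taking the root: √0.003172115 = 0.05632.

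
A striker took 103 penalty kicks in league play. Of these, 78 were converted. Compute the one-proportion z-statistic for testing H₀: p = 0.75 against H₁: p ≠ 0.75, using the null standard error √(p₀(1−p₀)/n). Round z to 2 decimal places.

Sample proportion p̂ = 78/103 = 0.75728.
Under H₀, SE = √(p₀(1−p₀)/n) = √(0.75·0.25/103) = √0.001820388 = 0.042666.
z = (p̂ − p₀)/SE = (0.75728 − 0.75)/0.042666 = 0.17.

z = 0.17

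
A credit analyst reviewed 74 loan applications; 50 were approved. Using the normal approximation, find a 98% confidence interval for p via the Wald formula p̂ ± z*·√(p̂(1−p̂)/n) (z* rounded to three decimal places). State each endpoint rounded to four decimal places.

(0.5491, 0.8023)

p̂ = 50/74 = 0.67568.
SE = √(p̂(1−p̂)/n) = √(0.219138/74) = 0.054418.
z* = 2.326 at the 98% level.
Margin of error: 2.326 × 0.054418 = 0.12658.
CI: 0.67568 ± 0.12658 = (0.5491, 0.8023).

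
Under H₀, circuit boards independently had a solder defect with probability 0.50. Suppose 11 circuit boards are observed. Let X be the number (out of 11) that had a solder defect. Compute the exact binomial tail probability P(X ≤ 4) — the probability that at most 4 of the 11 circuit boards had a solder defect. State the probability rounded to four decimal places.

X is binomial with n = 11 and p = 0.50.
P(X ≤ 4) = Σ_{j=0}^{4} C(11,j)·0.50^j·0.50^{11−j}.
= 0.000488 + 0.005371 + 0.026855 + 0.080566 + 0.161133 = 0.2744.

P = 0.2744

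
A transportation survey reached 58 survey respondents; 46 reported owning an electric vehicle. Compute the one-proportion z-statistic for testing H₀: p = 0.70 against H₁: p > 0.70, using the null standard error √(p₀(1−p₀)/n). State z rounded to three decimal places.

z = 1.547

With x = 46 successes in n = 58, p̂ = 0.79310.
Under H₀, SE = √(p₀(1−p₀)/n) = √(0.70·0.30/58) = √0.003620690 = 0.060172.
Test statistic: z = 0.09310/0.060172 = 1.547.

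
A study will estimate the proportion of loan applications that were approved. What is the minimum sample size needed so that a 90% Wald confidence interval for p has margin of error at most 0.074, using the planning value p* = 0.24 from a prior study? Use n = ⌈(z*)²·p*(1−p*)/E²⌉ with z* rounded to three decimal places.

n = 91

For 90% confidence, z* = 1.645.
p*(1−p*) = 0.1824.
Required n before rounding: 2.706025 × 0.1824 / 0.074² = 90.135.
Rounding up, n = 91.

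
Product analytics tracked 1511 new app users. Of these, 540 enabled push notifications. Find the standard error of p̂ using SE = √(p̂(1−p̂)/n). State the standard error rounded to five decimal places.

SE = 0.01233

p̂ = 540/1511 = 0.35738.
p̂(1−p̂) = 0.229660.
SE = √(0.229660/1511) = 0.01233.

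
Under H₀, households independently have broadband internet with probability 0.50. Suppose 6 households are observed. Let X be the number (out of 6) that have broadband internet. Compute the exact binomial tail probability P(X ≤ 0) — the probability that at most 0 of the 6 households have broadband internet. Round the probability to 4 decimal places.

X ~ Binomial(n=6, p=0.50).
P(X ≤ 0) = C(6,0)·0.50^0·0.50^6.
= 0.015625 = 0.0156.

P = 0.0156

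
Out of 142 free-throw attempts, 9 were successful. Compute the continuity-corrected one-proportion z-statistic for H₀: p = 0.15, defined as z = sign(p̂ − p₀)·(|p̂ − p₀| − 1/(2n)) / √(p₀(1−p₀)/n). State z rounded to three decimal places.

With x = 9 successes in n = 142, p̂ = 0.06338. p̂ − p₀ = -0.086620.
Continuity correction 1/(2n) = 1/284 = 0.003521.
Corrected numerator: |-0.086620| − 0.003521 = 0.083099.
Under H₀, SE = √(p₀(1−p₀)/n) = √(0.15·0.85/142) = √0.000897887 = 0.029965.
z = (−)0.083099/0.029965 = -2.773.

z = -2.773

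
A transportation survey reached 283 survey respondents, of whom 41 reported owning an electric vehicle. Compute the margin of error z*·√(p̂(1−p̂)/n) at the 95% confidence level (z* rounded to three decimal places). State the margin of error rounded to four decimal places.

ME = 0.0410

With x = 41 successes in n = 283, p̂ = 0.14488.
SE(p̂) = √(0.14488·0.85512/283) = 0.020923.
For 95% confidence, z* = 1.960.
Margin of error = z*·SE = 1.960 × 0.020923 = 0.0410.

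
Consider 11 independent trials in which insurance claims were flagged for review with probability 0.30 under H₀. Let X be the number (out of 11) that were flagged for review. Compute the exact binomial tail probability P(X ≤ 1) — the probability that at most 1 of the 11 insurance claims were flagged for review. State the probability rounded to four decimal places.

P = 0.1130

X is binomial with n = 11 and p = 0.30.
P(X ≤ 1) = C(11,0)·0.30^0·0.70^11 + C(11,1)·0.30^1·0.70^10.
= 0.019773 + 0.093217 = 0.1130.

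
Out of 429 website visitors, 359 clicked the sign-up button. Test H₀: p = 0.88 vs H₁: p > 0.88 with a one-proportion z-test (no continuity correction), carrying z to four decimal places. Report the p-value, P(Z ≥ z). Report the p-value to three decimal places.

p̂ = 359/429 = 0.83683.
SE₀ = √(0.88·0.12/429) = 0.015689.
z = (p̂ − p₀)/SE = (359/429 − 0.88)/0.015689 ≈ -2.7516.
From the standard normal, P(Z ≥ z) = 0.997.

p-value = 0.997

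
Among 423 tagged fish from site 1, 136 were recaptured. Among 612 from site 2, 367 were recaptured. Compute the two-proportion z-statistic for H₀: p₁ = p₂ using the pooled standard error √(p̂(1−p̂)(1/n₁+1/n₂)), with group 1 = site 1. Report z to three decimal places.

z = -8.802

Sample proportions: p̂₁ = 136/423 = 0.32151 and p̂₂ = 367/612 = 0.59967.
Pooling: p̂ = 503/1035 = 0.48599.
Pooled SE = √[0.2498037·0.00399805] ≈ 0.031603.
z = (p̂₁ − p̂₂)/SE = (0.32151 − 0.59967)/0.031603 = -0.27816/0.031603 = -8.802.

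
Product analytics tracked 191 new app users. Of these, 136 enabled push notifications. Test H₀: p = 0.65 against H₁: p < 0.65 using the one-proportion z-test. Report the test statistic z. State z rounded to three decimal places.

z = 1.798

Sample proportion p̂ = 136/191 = 0.71204.
SE₀ = √(0.65·0.35/191) = 0.034512.
Test statistic: z = 0.06204/0.034512 = 1.798.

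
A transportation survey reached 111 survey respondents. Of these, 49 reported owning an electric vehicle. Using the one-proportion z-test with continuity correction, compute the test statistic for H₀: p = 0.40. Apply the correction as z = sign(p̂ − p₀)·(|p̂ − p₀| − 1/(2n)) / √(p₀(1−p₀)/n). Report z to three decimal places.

z = 0.794

The sample proportion is 49/111 = 0.44144. p̂ − p₀ = 0.041441.
Continuity correction 1/(2n) = 1/222 = 0.004505.
Corrected numerator: |0.041441| − 0.004505 = 0.036936.
Under H₀, SE = √(p₀(1−p₀)/n) = √(0.40·0.60/111) = √0.002162162 = 0.046499.
z = +0.036936/0.046499 = 0.794.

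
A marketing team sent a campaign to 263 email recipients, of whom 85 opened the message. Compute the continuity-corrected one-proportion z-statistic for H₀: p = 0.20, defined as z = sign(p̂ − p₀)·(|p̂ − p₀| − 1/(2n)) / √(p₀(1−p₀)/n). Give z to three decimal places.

z = 4.918

The sample proportion is 85/263 = 0.32319. p̂ − p₀ = 0.123194.
Continuity correction 1/(2n) = 1/526 = 0.001901.
Corrected numerator: |0.123194| − 0.001901 = 0.121293.
Under H₀, SE = √(p₀(1−p₀)/n) = √(0.20·0.80/263) = √0.000608365 = 0.024665.
z = (+)0.121293/0.024665 = 4.918.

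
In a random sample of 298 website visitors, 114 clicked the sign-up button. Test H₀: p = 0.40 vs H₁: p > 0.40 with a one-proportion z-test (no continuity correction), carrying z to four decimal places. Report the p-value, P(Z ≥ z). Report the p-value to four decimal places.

With x = 114 successes in n = 298, p̂ = 0.38255.
Null standard error: √(0.40·0.60/298) = √0.000805369 = 0.028379.
Test statistic (full precision, shown to 4 dp): z = (114/298 − 0.40)/SE₀ ≈ -0.6149.
p-value = P(Z ≥ z) with z = -0.6149 → 0.7307.

p-value = 0.7307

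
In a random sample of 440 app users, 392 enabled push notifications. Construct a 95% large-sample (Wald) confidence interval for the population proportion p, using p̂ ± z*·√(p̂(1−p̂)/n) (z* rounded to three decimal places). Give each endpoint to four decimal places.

Sample proportion p̂ = 392/440 = 0.89091.
Standard error of p̂: √(0.097190/440) = √0.000220887 = 0.014862.
For 95% confidence, z* = 1.960.
Margin of error: 1.960 × 0.014862 = 0.02913.
CI: 0.89091 ± 0.02913 = (0.8618, 0.9200).

(0.8618, 0.9200)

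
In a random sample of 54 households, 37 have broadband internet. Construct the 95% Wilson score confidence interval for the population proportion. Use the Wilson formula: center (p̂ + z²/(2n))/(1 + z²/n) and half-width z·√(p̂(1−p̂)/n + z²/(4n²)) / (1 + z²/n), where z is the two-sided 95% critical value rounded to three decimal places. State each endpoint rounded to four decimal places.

(0.5526, 0.7932)

Here p̂ = 37/54 = 0.68519 and z = 1.960 (z² = 3.841600).
1 + z²/n = 1.071141.
Center = (0.68519 + 0.035570)/1.071141 = 0.67289.
Radicand: p̂(1−p̂)/n + z²/(4n²) = 0.003994564 + 0.000329355 = 0.004323919.
Half-width = 1.960·√0.004323919/1.071141 = 0.12032.
Interval: 0.67289 ± 0.12032 → (0.5526, 0.7932).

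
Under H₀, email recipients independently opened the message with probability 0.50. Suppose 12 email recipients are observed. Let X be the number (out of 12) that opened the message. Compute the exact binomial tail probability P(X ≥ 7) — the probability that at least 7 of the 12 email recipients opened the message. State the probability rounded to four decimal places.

X ~ Binomial(n=12, p=0.50).
P(X ≥ 7) = Σ_{j=7}^{12} C(12,j)·0.50^j·0.50^{12−j}.
= 0.193359 + 0.120850 + 0.053711 + 0.016113 + 0.002930 + 0.000244 = 0.3872.

P = 0.3872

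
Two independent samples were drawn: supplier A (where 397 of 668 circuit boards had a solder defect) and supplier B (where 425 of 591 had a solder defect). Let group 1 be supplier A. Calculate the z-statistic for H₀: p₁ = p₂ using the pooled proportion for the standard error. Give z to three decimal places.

Sample proportions: p̂₁ = 397/668 = 0.59431 and p̂₂ = 425/591 = 0.71912.
Pooling: p̂ = 822/1259 = 0.65290.
SE = √[p̂(1−p̂)(1/n₁+1/n₂)] = √[0.65290·0.34710·(1/668+1/591)] ≈ 0.026883.
z = (p̂₁ − p̂₂)/SE = (0.59431 − 0.71912)/0.026883 = -0.12481/0.026883 = -4.643.

z = -4.643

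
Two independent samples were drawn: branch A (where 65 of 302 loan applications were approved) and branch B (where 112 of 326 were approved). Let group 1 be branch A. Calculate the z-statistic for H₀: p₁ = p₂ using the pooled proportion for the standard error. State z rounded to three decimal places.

Sample proportions: p̂₁ = 65/302 = 0.21523 and p̂₂ = 112/326 = 0.34356.
Pooled p̂ = (65+112)/(302+326) = 177/628 = 0.28185.
Pooled SE = √[0.2024093·0.00637874] ≈ 0.035932.
z = (p̂₁ − p̂₂)/SE = (0.21523 − 0.34356)/0.035932 = -0.12833/0.035932 = -3.571.

z = -3.571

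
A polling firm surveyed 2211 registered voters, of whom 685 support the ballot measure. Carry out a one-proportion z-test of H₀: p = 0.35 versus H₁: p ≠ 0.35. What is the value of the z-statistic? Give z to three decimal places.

The sample proportion is 685/2211 = 0.30981.
Under H₀, SE = √(p₀(1−p₀)/n) = √(0.35·0.65/2211) = √0.000102895 = 0.010144.
z = (0.30981 − 0.35)/0.010144 = -0.04019/0.010144 = -3.962.

z = -3.962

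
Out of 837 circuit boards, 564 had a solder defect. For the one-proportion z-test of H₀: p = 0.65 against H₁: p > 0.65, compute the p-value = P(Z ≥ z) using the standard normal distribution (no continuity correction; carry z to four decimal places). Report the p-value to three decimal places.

With x = 564 successes in n = 837, p̂ = 0.67384.
Under H₀, SE = √(p₀(1−p₀)/n) = √(0.65·0.35/837) = √0.000271804 = 0.016486.
Test statistic (full precision, shown to 4 dp): z = (564/837 − 0.65)/SE₀ ≈ 1.4457.
p-value = P(Z ≥ z) with z = 1.4457 → 0.074.

p-value = 0.074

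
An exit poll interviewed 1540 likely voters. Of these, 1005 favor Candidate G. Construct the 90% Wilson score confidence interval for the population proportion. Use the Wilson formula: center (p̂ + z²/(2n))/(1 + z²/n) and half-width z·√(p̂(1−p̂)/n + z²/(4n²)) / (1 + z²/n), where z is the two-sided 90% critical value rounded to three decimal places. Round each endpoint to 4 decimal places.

(0.6324, 0.6723)

Here p̂ = 1005/1540 = 0.65260 and z = 1.645 (z² = 2.706025).
1 + z²/n = 1.001757.
Adjusted center: (0.65260 + z²/(2n))/1.001757 = 0.65233.
Radicand: p̂(1−p̂)/n + z²/(4n²) = 0.000147217 + 0.000000285 = 0.000147502.
Half-width = 1.645·√0.000147502/1.001757 = 0.01994.
CI: 0.65233 ± 0.01994 = (0.6324, 0.6723).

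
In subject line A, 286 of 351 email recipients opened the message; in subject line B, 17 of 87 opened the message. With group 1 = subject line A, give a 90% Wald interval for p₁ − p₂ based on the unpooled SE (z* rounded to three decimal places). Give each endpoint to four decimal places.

p̂₁ = 286/351 = 0.81481, p̂₂ = 17/87 = 0.19540; p̂₁ − p̂₂ = 0.61941.
Unpooled SE = √(p̂₁(1−p̂₁)/n₁ + p̂₂(1−p̂₂)/n₂) = √(0.000429891 + 0.001807129) = 0.047297.
z* = 1.645 at the 90% level. Margin = 1.645·0.047297 = 0.07780.
Interval: 0.61941 ± 0.07780 → (0.5416, 0.6972).

(0.5416, 0.6972)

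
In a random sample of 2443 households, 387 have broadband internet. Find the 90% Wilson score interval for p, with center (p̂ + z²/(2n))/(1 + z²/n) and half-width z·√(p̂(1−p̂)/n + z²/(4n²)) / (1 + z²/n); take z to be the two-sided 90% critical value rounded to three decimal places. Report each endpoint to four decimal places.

(0.1466, 0.1709)

Here p̂ = 387/2443 = 0.15841 and z = 1.645 (z² = 2.706025).
Denominator 1 + z²/n = 1 + 2.706025/2443 = 1.001108.
Center = (0.15841 + 0.000554)/1.001108 = 0.15879.
Radicand: p̂(1−p̂)/n + z²/(4n²) = 0.000054571 + 0.000000113 = 0.000054684.
Half-width = 1.645·√0.000054684/1.001108 = 0.01215.
So the interval runs from 0.1466 to 0.1709.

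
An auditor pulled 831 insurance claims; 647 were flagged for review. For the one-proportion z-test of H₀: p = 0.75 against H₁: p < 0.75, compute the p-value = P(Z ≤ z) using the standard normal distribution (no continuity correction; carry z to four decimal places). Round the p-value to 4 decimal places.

p-value = 0.9715

With x = 647 successes in n = 831, p̂ = 0.77858.
SE₀ = √(0.75·0.25/831) = 0.015021.
Test statistic (full precision, shown to 4 dp): z = (647/831 − 0.75)/SE₀ ≈ 1.9027.
From the standard normal, P(Z ≤ z) = 0.9715.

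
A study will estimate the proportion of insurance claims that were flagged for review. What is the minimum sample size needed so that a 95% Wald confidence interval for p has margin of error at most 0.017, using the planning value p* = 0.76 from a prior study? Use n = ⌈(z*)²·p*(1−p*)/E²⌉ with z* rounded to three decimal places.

n = 2425

The 95% critical value is z* = 1.960.
p*(1−p*) = 0.1824.
(z*)²·p*(1−p*)/E² = 3.841600·0.1824/0.000289 = 2424.595.
⌈2424.595⌉ = 2425.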